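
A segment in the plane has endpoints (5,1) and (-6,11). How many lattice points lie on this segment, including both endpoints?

The number of lattice points on a segment between lattice points is gcd(|Δx|,|Δy|) + 1 = gcd(11,10) + 1 = 1 + 1 = 2.

2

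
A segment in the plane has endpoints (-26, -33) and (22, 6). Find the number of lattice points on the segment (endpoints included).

The number of lattice points on a segment between lattice points is gcd(|Δx|,|Δy|) + 1 = gcd(48,39) + 1 = 3 + 1 = 4.

4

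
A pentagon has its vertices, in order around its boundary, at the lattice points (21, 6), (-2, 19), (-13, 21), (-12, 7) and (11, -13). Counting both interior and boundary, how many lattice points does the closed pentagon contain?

601

By the shoelace formula, twice the signed area is |(21·19 − (-2)·6) + ((-2)·21 − (-13)·19) + ((-13)·7 − (-12)·21) + ((-12)·(-13) − 11·7) + (11·6 − 21·(-13))| = 1195, so the area is 597.5.
The number of boundary lattice points is Σ gcd(|Δx|,|Δy|) = gcd(23,13) + gcd(11,2) + gcd(1,14) + gcd(23,20) + gcd(10,19) = 1+1+1+1+1 = 5.
Pick's theorem gives I = A − B/2 + 1 = 597.5 − 5/2 + 1 = 596, so the closed region contains I + B = 596 + 5 = 601 lattice points.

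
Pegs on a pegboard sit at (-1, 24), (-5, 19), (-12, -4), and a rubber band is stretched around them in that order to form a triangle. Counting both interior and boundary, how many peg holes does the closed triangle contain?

Using the shoelace formula, 2A = |[(-1)·19 − (-5)·24] + [(-5)·(-4) − (-12)·19] + [(-12)·24 − (-1)·(-4)]| = 57, so the area is 57/2.
The number of boundary lattice points is Σ gcd(|Δx|,|Δy|) = gcd(4,5) + gcd(7,23) + gcd(11,28) = 1+1+1 = 3.
Pick's theorem gives I = A − B/2 + 1 = 57/2 − 3/2 + 1 = 28, so the closed region contains I + B = 28 + 3 = 31 lattice points.

31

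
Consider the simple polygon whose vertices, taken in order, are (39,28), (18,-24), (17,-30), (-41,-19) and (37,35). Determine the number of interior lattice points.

2089

By the shoelace formula, twice the signed area is |(39·(-24) − 18·28) + (18·(-30) − 17·(-24)) + (17·(-19) − (-41)·(-30)) + ((-41)·35 − 37·(-19)) + (37·28 − 39·35)| = 4186, so the area is 2093.
Summing gcd(|Δx|,|Δy|) over the edges gives the boundary count: gcd(21,52) + gcd(1,6) + gcd(58,11) + gcd(78,54) + gcd(2,7) = 1+1+1+6+1 = 10.
By Pick's theorem A = I + B/2 − 1, so I = 2093 − 10/2 + 1 = 2089.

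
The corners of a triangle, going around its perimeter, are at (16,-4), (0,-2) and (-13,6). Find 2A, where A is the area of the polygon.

102

Using the shoelace formula, 2A = |(16·(-2) − 0·(-4)) + (0·6 − (-13)·(-2)) + ((-13)·(-4) − 16·6)| = 102, so the area is 51.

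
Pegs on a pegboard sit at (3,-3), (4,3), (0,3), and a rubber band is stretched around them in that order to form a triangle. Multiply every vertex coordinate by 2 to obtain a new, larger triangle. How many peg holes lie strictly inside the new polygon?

The shoelace formula gives twice the area as |(3·3 − 4·(-3)) + (4·3 − 0·3) + (0·(-3) − 3·3)| = 24, so the area is 12.
Along each edge there are gcd(|Δx|,|Δy|)+1 lattice points, so counting each shared vertex once the boundary has gcd(1,6) + gcd(4,0) + gcd(3,6) = 1+4+3 = 8.
Scaling by 2 multiplies the area by 2² = 4 (so the new area is 48) and multiplies the boundary lattice-point count by 2, giving 16.
By Pick's theorem, the interior count of the dilated polygon is 48 − 16/2 + 1 = 41.

41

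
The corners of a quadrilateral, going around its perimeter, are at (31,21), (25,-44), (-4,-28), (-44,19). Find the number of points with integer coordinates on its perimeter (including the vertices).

4

Along each edge there are gcd(|Δx|,|Δy|)+1 lattice points, so counting each shared vertex once the boundary has gcd(6,65) + gcd(29,16) + gcd(40,47) + gcd(75,2) = 1+1+1+1 = 4.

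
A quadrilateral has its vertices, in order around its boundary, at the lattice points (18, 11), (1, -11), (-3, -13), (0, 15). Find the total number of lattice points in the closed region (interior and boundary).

289

By the shoelace formula, twice the signed area is |[18·(-11) − 1·11] + [1·(-13) − (-3)·(-11)] + [(-3)·15 − 0·(-13)] + [0·11 − 18·15]| = 570, so the area is 285.
Summing gcd(|Δx|,|Δy|) over the edges gives the boundary count: gcd(17,22) + gcd(4,2) + gcd(3,28) + gcd(18,4) = 1+2+1+2 = 6.
Pick's theorem gives I = A − B/2 + 1 = 285 − 6/2 + 1 = 283, so the closed region contains I + B = 283 + 6 = 289 lattice points.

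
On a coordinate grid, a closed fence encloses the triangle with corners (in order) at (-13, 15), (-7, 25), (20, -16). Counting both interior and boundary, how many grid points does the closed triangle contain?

By the shoelace formula, twice the signed area is |[(-13)·25 − (-7)·15] + [(-7)·(-16) − 20·25] + [20·15 − (-13)·(-16)]| = 516, so the area is 258.
The number of boundary lattice points is Σ gcd(|Δx|,|Δy|) = gcd(6,10) + gcd(27,41) + gcd(33,31) = 2+1+1 = 4.
Pick's theorem gives I = A − B/2 + 1 = 258 − 4/2 + 1 = 257, so the closed region contains I + B = 257 + 4 = 261 lattice points.

261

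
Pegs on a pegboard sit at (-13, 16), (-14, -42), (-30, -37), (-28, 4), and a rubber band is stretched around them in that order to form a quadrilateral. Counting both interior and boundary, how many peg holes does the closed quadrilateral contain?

Using the shoelace formula, 2A = |[(-13)·(-42) − (-14)·16] + [(-14)·(-37) − (-30)·(-42)] + [(-30)·4 − (-28)·(-37)] + [(-28)·16 − (-13)·4]| = 1524, so the area is 762.
Along each edge there are gcd(|Δx|,|Δy|)+1 lattice points, so counting each shared vertex once the boundary has gcd(1,58) + gcd(16,5) + gcd(2,41) + gcd(15,12) = 1+1+1+3 = 6.
Pick's theorem gives I = A − B/2 + 1 = 762 − 6/2 + 1 = 760, so the closed region contains I + B = 760 + 6 = 766 lattice points.

766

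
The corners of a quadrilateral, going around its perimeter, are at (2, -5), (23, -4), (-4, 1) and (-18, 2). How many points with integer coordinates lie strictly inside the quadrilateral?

104

Using the shoelace formula, 2A = |[2·(-4) − 23·(-5)] + [23·1 − (-4)·(-4)] + [(-4)·2 − (-18)·1] + [(-18)·(-5) − 2·2]| = 210, so the area is 105.
Summing gcd(|Δx|,|Δy|) over the edges gives the boundary count: gcd(21,1) + gcd(27,5) + gcd(14,1) + gcd(20,7) = 1+1+1+1 = 4.
Pick's theorem gives I = A − B/2 + 1 = 105 − 4/2 + 1 = 104.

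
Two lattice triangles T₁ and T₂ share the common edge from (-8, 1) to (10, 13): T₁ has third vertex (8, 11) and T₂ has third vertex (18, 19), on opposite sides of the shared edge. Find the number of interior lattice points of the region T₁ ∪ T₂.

9

The union is the simple quadrilateral with vertices (-8, 1), (8, 11), (10, 13), (18, 19) in order.
The shoelace formula gives twice the area as |((-8)·11 − 8·1) + (8·13 − 10·11) + (10·19 − 18·13) + (18·1 − (-8)·19)| = 24, so the area is 12.
Summing gcd(|Δx|,|Δy|) over the edges gives the boundary count: gcd(16,10) + gcd(2,2) + gcd(8,6) + gcd(26,18) = 2+2+2+2 = 8.
By Pick's theorem I = A − B/2 + 1 = 12 − 8/2 + 1 = 9.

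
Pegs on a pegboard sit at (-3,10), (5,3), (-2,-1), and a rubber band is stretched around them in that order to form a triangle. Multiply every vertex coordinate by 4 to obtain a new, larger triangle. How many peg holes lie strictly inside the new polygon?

643

By the shoelace formula, twice the signed area is |[(-3)·3 − 5·10] + [5·(-1) − (-2)·3] + [(-2)·10 − (-3)·(-1)]| = 81, so the area is 81/2.
The number of boundary lattice points is Σ gcd(|Δx|,|Δy|) = gcd(8,7) + gcd(7,4) + gcd(1,11) = 1+1+1 = 3.
Scaling by 4 multiplies the area by 4² = 16 (so the new area is 648) and multiplies the boundary lattice-point count by 4, giving 12.
By Pick's theorem, the interior count of the dilated polygon is 648 − 12/2 + 1 = 643.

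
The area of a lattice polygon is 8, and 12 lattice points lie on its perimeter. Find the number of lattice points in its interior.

Pick's theorem A = I + B/2 − 1 rearranges to I = A − B/2 + 1 = 8 − 12/2 + 1 = 3.

3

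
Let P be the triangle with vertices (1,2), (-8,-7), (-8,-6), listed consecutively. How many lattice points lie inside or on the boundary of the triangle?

11

By the shoelace formula, twice the signed area is |(1·(-7) − (-8)·2) + ((-8)·(-6) − (-8)·(-7)) + ((-8)·2 − 1·(-6))| = 9, so the area is 9/2.
Along each edge there are gcd(|Δx|,|Δy|)+1 lattice points, so counting each shared vertex once the boundary has gcd(9,9) + gcd(0,1) + gcd(9,8) = 9+1+1 = 11.
Pick's theorem gives I = A − B/2 + 1 = 9/2 − 11/2 + 1 = 0, so the closed region contains I + B = 0 + 11 = 11 lattice points.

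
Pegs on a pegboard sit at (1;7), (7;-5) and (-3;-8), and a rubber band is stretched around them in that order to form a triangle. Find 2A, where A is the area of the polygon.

138

The shoelace formula gives twice the area as |[1·(-5) − 7·7] + [7·(-8) − (-3)·(-5)] + [(-3)·7 − 1·(-8)]| = 138, so the area is 69.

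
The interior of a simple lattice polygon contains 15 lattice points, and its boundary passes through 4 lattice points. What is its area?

16

By Pick's theorem, A = I + B/2 − 1 = 15 + 4/2 − 1 = 16.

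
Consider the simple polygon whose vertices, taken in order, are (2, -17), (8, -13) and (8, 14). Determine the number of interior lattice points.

67

Using the shoelace formula, 2A = |(2·(-13) − 8·(-17)) + (8·14 − 8·(-13)) + (8·(-17) − 2·14)| = 162, so the area is 81.
The number of boundary lattice points is Σ gcd(|Δx|,|Δy|) = gcd(6,4) + gcd(0,27) + gcd(6,31) = 2+27+1 = 30.
By Pick's theorem A = I + B/2 − 1, so I = 81 − 30/2 + 1 = 67.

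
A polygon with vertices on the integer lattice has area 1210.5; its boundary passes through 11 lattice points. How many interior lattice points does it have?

1206

Pick's theorem A = I + B/2 − 1 rearranges to I = A − B/2 + 1 = 1210.5 − 11/2 + 1 = 1206.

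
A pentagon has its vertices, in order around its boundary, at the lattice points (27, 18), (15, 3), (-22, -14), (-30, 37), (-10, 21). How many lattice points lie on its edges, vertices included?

10

Along each edge there are gcd(|Δx|,|Δy|)+1 lattice points, so counting each shared vertex once the boundary has gcd(12,15) + gcd(37,17) + gcd(8,51) + gcd(20,16) + gcd(37,3) = 3+1+1+4+1 = 10.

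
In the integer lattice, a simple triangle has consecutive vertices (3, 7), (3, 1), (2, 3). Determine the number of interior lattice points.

0

By the shoelace formula, twice the signed area is |[3·1 − 3·7] + [3·3 − 2·1] + [2·7 − 3·3]| = 6, so the area is 3.
The number of boundary lattice points is Σ gcd(|Δx|,|Δy|) = gcd(0,6) + gcd(1,2) + gcd(1,4) = 6+1+1 = 8.
By Pick's theorem A = I + B/2 − 1, so I = 3 − 8/2 + 1 = 0.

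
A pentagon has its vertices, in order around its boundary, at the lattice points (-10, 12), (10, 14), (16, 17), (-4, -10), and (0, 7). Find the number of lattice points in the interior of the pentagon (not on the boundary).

By the shoelace formula, twice the signed area is |[(-10)·14 − 10·12] + [10·17 − 16·14] + [16·(-10) − (-4)·17] + [(-4)·7 − 0·(-10)] + [0·12 − (-10)·7]| = 364, so the area is 182.
Summing gcd(|Δx|,|Δy|) over the edges gives the boundary count: gcd(20,2) + gcd(6,3) + gcd(20,27) + gcd(4,17) + gcd(10,5) = 2+3+1+1+5 = 12.
Pick's theorem gives I = A − B/2 + 1 = 182 − 12/2 + 1 = 177.

177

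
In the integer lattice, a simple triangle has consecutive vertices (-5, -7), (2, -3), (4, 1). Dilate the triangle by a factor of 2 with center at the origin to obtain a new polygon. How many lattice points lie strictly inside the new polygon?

Using the shoelace formula, 2A = |((-5)·(-3) − 2·(-7)) + (2·1 − 4·(-3)) + (4·(-7) − (-5)·1)| = 20, so the area is 10.
Summing gcd(|Δx|,|Δy|) over the edges gives the boundary count: gcd(7,4) + gcd(2,4) + gcd(9,8) = 1+2+1 = 4.
Scaling by 2 multiplies the area by 2² = 4 (so the new area is 40) and multiplies the boundary lattice-point count by 2, giving 8.
By Pick's theorem, the interior count of the dilated polygon is 40 − 8/2 + 1 = 37.

37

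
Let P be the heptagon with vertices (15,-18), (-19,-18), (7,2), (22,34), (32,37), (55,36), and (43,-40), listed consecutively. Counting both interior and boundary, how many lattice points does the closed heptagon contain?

2728

By the shoelace formula, twice the signed area is |[15·(-18) − (-19)·(-18)] + [(-19)·2 − 7·(-18)] + [7·34 − 22·2] + [22·37 − 32·34] + [32·36 − 55·37] + [55·(-40) − 43·36] + [43·(-18) − 15·(-40)]| = 5409, so the area is 5409/2.
The number of boundary lattice points is Σ gcd(|Δx|,|Δy|) = gcd(34,0) + gcd(26,20) + gcd(15,32) + gcd(10,3) + gcd(23,1) + gcd(12,76) + gcd(28,22) = 34+2+1+1+1+4+2 = 45.
Pick's theorem gives I = A − B/2 + 1 = 5409/2 − 45/2 + 1 = 2683, so the closed region contains I + B = 2683 + 45 = 2728 lattice points.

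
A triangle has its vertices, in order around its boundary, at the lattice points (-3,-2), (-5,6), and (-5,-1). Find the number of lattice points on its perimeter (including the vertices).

10

Along each edge there are gcd(|Δx|,|Δy|)+1 lattice points, so counting each shared vertex once the boundary has gcd(2,8) + gcd(0,7) + gcd(2,1) = 2+7+1 = 10.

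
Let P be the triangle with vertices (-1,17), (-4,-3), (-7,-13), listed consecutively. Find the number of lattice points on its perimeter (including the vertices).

Summing gcd(|Δx|,|Δy|) over the edges gives the boundary count: gcd(3,20) + gcd(3,10) + gcd(6,30) = 1+1+6 = 8.

8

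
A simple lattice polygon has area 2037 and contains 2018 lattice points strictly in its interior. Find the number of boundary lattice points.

Pick's theorem gives A = I + B/2 − 1, so B = 2(A − I + 1) = 2(2037 − 2018 + 1) = 40.

40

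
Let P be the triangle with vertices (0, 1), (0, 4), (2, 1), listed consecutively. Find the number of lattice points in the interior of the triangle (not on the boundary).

Using the shoelace formula, 2A = |(0·4 − 0·1) + (0·1 − 2·4) + (2·1 − 0·1)| = 6, so the area is 3.
Along each edge there are gcd(|Δx|,|Δy|)+1 lattice points, so counting each shared vertex once the boundary has gcd(0,3) + gcd(2,3) + gcd(2,0) = 3+1+2 = 6.
Pick's theorem gives I = A − B/2 + 1 = 3 − 6/2 + 1 = 1.

1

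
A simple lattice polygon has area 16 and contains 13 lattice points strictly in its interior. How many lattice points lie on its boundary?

8

Pick's theorem gives A = I + B/2 − 1, so B = 2(A − I + 1) = 2(16 − 13 + 1) = 8.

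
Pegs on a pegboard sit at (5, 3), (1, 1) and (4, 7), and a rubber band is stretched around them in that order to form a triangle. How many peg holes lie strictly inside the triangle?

7

By the shoelace formula, twice the signed area is |[5·1 − 1·3] + [1·7 − 4·1] + [4·3 − 5·7]| = 18, so the area is 9.
Summing gcd(|Δx|,|Δy|) over the edges gives the boundary count: gcd(4,2) + gcd(3,6) + gcd(1,4) = 2+3+1 = 6.
By Pick's theorem A = I + B/2 − 1, so I = 9 − 6/2 + 1 = 7.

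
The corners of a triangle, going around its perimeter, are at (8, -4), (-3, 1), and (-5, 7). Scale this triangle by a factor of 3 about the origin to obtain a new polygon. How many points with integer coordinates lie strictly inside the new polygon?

247

By the shoelace formula, twice the signed area is |[8·1 − (-3)·(-4)] + [(-3)·7 − (-5)·1] + [(-5)·(-4) − 8·7]| = 56, so the area is 28.
Summing gcd(|Δx|,|Δy|) over the edges gives the boundary count: gcd(11,5) + gcd(2,6) + gcd(13,11) = 1+2+1 = 4.
Scaling by 3 multiplies the area by 3² = 9 (so the new area is 252) and multiplies the boundary lattice-point count by 3, giving 12.
By Pick's theorem, the interior count of the dilated polygon is 252 − 12/2 + 1 = 247.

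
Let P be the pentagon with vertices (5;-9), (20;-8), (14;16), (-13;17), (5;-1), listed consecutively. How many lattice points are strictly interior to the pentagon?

437

Using the shoelace formula, 2A = |[5·(-8) − 20·(-9)] + [20·16 − 14·(-8)] + [14·17 − (-13)·16] + [(-13)·(-1) − 5·17] + [5·(-9) − 5·(-1)]| = 906, so the area is 453.
Summing gcd(|Δx|,|Δy|) over the edges gives the boundary count: gcd(15,1) + gcd(6,24) + gcd(27,1) + gcd(18,18) + gcd(0,8) = 1+6+1+18+8 = 34.
By Pick's theorem A = I + B/2 − 1, so I = 453 − 34/2 + 1 = 437.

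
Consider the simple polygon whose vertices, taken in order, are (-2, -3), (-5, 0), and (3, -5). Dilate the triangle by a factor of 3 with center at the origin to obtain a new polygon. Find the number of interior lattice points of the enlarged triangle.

The shoelace formula gives twice the area as |[(-2)·0 − (-5)·(-3)] + [(-5)·(-5) − 3·0] + [3·(-3) − (-2)·(-5)]| = 9, so the area is 4.5.
The number of boundary lattice points is Σ gcd(|Δx|,|Δy|) = gcd(3,3) + gcd(8,5) + gcd(5,2) = 3+1+1 = 5.
Scaling by 3 multiplies the area by 3² = 9 (so the new area is 81/2) and multiplies the boundary lattice-point count by 3, giving 15.
By Pick's theorem, the interior count of the dilated polygon is 81/2 − 15/2 + 1 = 34.

34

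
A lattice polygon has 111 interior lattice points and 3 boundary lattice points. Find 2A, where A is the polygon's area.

223

Pick's theorem states A = I + B/2 − 1, so A = 111 + 3/2 − 1 = 223/2.
Hence 2A = 223.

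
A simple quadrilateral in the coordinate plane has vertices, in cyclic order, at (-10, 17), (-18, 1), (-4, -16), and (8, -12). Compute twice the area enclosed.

By the shoelace formula, twice the signed area is |[(-10)·1 − (-18)·17] + [(-18)·(-16) − (-4)·1] + [(-4)·(-12) − 8·(-16)] + [8·17 − (-10)·(-12)]| = 780, so the area is 390.

780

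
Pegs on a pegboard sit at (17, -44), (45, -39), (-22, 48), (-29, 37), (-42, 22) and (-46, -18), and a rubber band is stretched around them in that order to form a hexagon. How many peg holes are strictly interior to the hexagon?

Using the shoelace formula, 2A = |[17·(-39) − 45·(-44)] + [45·48 − (-22)·(-39)] + [(-22)·37 − (-29)·48] + [(-29)·22 − (-42)·37] + [(-42)·(-18) − (-46)·22] + [(-46)·(-44) − 17·(-18)]| = 8211, so the area is 4105.5.
Summing gcd(|Δx|,|Δy|) over the edges gives the boundary count: gcd(28,5) + gcd(67,87) + gcd(7,11) + gcd(13,15) + gcd(4,40) + gcd(63,26) = 1+1+1+1+4+1 = 9.
Pick's theorem gives I = A − B/2 + 1 = 4105.5 − 9/2 + 1 = 4102.

4102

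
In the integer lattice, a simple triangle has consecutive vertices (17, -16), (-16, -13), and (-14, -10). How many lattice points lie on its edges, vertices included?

Along each edge there are gcd(|Δx|,|Δy|)+1 lattice points, so counting each shared vertex once the boundary has gcd(33,3) + gcd(2,3) + gcd(31,6) = 3+1+1 = 5.

5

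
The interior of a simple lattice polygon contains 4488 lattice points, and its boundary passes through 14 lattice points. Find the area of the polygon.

4494

Pick's theorem states A = I + B/2 − 1, so A = 4488 + 14/2 − 1 = 4494.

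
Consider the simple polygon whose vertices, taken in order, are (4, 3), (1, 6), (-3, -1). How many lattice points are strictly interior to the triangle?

15

The shoelace formula gives twice the area as |(4·6 − 1·3) + (1·(-1) − (-3)·6) + ((-3)·3 − 4·(-1))| = 33, so the area is 33/2.
The number of boundary lattice points is Σ gcd(|Δx|,|Δy|) = gcd(3,3) + gcd(4,7) + gcd(7,4) = 3+1+1 = 5.
Pick's theorem gives I = A − B/2 + 1 = 33/2 − 5/2 + 1 = 15.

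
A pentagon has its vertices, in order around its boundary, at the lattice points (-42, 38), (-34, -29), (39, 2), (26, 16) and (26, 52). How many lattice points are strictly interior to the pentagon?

Using the shoelace formula, 2A = |[(-42)·(-29) − (-34)·38] + [(-34)·2 − 39·(-29)] + [39·16 − 26·2] + [26·52 − 26·16] + [26·38 − (-42)·52]| = 8253, so the area is 4126.5.
The number of boundary lattice points is Σ gcd(|Δx|,|Δy|) = gcd(8,67) + gcd(73,31) + gcd(13,14) + gcd(0,36) + gcd(68,14) = 1+1+1+36+2 = 41.
By Pick's theorem A = I + B/2 − 1, so I = 4126.5 − 41/2 + 1 = 4107.

4107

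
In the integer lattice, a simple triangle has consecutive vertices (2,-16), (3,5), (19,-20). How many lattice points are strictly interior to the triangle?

Using the shoelace formula, 2A = |[2·5 − 3·(-16)] + [3·(-20) − 19·5] + [19·(-16) − 2·(-20)]| = 361, so the area is 180.5.
Summing gcd(|Δx|,|Δy|) over the edges gives the boundary count: gcd(1,21) + gcd(16,25) + gcd(17,4) = 1+1+1 = 3.
Pick's theorem gives I = A − B/2 + 1 = 180.5 − 3/2 + 1 = 180.

180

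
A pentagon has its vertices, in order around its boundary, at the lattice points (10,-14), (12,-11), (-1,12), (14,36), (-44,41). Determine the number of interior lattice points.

1173

Using the shoelace formula, 2A = |(10·(-11) − 12·(-14)) + (12·12 − (-1)·(-11)) + ((-1)·36 − 14·12) + (14·41 − (-44)·36) + ((-44)·(-14) − 10·41)| = 2351, so the area is 2351/2.
Summing gcd(|Δx|,|Δy|) over the edges gives the boundary count: gcd(2,3) + gcd(13,23) + gcd(15,24) + gcd(58,5) + gcd(54,55) = 1+1+3+1+1 = 7.
Pick's theorem gives I = A − B/2 + 1 = 2351/2 − 7/2 + 1 = 1173.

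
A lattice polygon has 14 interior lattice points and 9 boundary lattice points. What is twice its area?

By Pick's theorem, A = I + B/2 − 1 = 14 + 9/2 − 1 = 35/2.
Hence 2A = 35.

35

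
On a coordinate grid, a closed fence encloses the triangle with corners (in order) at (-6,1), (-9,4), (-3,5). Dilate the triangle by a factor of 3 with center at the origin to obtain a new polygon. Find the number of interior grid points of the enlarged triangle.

The shoelace formula gives twice the area as |[(-6)·4 − (-9)·1] + [(-9)·5 − (-3)·4] + [(-3)·1 − (-6)·5]| = 21, so the area is 10.5.
Summing gcd(|Δx|,|Δy|) over the edges gives the boundary count: gcd(3,3) + gcd(6,1) + gcd(3,4) = 3+1+1 = 5.
Scaling by 3 multiplies the area by 3² = 9 (so the new area is 94.5) and multiplies the boundary lattice-point count by 3, giving 15.
By Pick's theorem, the interior count of the dilated polygon is 94.5 − 15/2 + 1 = 88.

88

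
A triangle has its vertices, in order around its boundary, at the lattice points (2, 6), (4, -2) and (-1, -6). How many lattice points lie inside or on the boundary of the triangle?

Using the shoelace formula, 2A = |[2·(-2) − 4·6] + [4·(-6) − (-1)·(-2)] + [(-1)·6 − 2·(-6)]| = 48, so the area is 24.
Summing gcd(|Δx|,|Δy|) over the edges gives the boundary count: gcd(2,8) + gcd(5,4) + gcd(3,12) = 2+1+3 = 6.
Pick's theorem gives I = A − B/2 + 1 = 24 − 6/2 + 1 = 22, so the closed region contains I + B = 22 + 6 = 28 lattice points.

28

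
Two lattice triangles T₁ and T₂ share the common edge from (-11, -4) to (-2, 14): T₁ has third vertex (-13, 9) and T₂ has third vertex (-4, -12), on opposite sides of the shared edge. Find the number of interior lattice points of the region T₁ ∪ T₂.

The union is the simple quadrilateral with vertices (-11, -4), (-13, 9), (-2, 14), (-4, -12) in order.
Using the shoelace formula, 2A = |((-11)·9 − (-13)·(-4)) + ((-13)·14 − (-2)·9) + ((-2)·(-12) − (-4)·14) + ((-4)·(-4) − (-11)·(-12))| = 351, so the area is 175.5.
Along each edge there are gcd(|Δx|,|Δy|)+1 lattice points, so counting each shared vertex once the boundary has gcd(2,13) + gcd(11,5) + gcd(2,26) + gcd(7,8) = 1+1+2+1 = 5.
By Pick's theorem I = A − B/2 + 1 = 175.5 − 5/2 + 1 = 174.

174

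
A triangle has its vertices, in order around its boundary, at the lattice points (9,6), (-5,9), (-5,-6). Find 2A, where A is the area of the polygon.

By the shoelace formula, twice the signed area is |(9·9 − (-5)·6) + ((-5)·(-6) − (-5)·9) + ((-5)·6 − 9·(-6))| = 210, so the area is 105.

210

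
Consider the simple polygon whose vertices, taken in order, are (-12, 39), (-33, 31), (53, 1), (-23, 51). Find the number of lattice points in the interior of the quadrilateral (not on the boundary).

By the shoelace formula, twice the signed area is |((-12)·31 − (-33)·39) + ((-33)·1 − 53·31) + (53·51 − (-23)·1) + ((-23)·39 − (-12)·51)| = 1680, so the area is 840.
Along each edge there are gcd(|Δx|,|Δy|)+1 lattice points, so counting each shared vertex once the boundary has gcd(21,8) + gcd(86,30) + gcd(76,50) + gcd(11,12) = 1+2+2+1 = 6.
By Pick's theorem A = I + B/2 − 1, so I = 840 − 6/2 + 1 = 838.

838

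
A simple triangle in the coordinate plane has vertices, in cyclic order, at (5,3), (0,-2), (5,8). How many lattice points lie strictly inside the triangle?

6

Using the shoelace formula, 2A = |[5·(-2) − 0·3] + [0·8 − 5·(-2)] + [5·3 − 5·8]| = 25, so the area is 12.5.
The number of boundary lattice points is Σ gcd(|Δx|,|Δy|) = gcd(5,5) + gcd(5,10) + gcd(0,5) = 5+5+5 = 15.
Pick's theorem gives I = A − B/2 + 1 = 12.5 − 15/2 + 1 = 6.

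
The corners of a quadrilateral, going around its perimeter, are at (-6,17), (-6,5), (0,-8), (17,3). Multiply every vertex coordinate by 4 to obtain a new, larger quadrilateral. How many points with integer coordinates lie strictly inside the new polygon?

By the shoelace formula, twice the signed area is |((-6)·5 − (-6)·17) + ((-6)·(-8) − 0·5) + (0·3 − 17·(-8)) + (17·17 − (-6)·3)| = 563, so the area is 563/2.
Along each edge there are gcd(|Δx|,|Δy|)+1 lattice points, so counting each shared vertex once the boundary has gcd(0,12) + gcd(6,13) + gcd(17,11) + gcd(23,14) = 12+1+1+1 = 15.
Scaling by 4 multiplies the area by 4² = 16 (so the new area is 4504) and multiplies the boundary lattice-point count by 4, giving 60.
By Pick's theorem, the interior count of the dilated polygon is 4504 − 60/2 + 1 = 4475.

4475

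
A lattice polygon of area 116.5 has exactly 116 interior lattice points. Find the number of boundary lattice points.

3

Pick's theorem gives A = I + B/2 − 1, so B = 2(A − I + 1) = 2(116.5 − 116 + 1) = 3.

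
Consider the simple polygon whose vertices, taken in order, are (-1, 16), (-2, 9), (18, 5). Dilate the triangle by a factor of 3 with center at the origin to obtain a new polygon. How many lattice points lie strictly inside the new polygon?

640

Using the shoelace formula, 2A = |((-1)·9 − (-2)·16) + ((-2)·5 − 18·9) + (18·16 − (-1)·5)| = 144, so the area is 72.
Summing gcd(|Δx|,|Δy|) over the edges gives the boundary count: gcd(1,7) + gcd(20,4) + gcd(19,11) = 1+4+1 = 6.
Scaling by 3 multiplies the area by 3² = 9 (so the new area is 648) and multiplies the boundary lattice-point count by 3, giving 18.
By Pick's theorem, the interior count of the dilated polygon is 648 − 18/2 + 1 = 640.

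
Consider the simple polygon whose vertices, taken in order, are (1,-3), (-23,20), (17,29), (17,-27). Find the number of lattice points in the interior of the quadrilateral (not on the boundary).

984

The shoelace formula gives twice the area as |[1·20 − (-23)·(-3)] + [(-23)·29 − 17·20] + [17·(-27) − 17·29] + [17·(-3) − 1·(-27)]| = 2032, so the area is 1016.
The number of boundary lattice points is Σ gcd(|Δx|,|Δy|) = gcd(24,23) + gcd(40,9) + gcd(0,56) + gcd(16,24) = 1+1+56+8 = 66.
By Pick's theorem A = I + B/2 − 1, so I = 1016 − 66/2 + 1 = 984.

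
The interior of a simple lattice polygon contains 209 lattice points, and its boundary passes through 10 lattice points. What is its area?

By Pick's theorem, A = I + B/2 − 1 = 209 + 10/2 − 1 = 213.

213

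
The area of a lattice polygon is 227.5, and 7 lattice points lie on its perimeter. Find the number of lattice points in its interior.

225

From Pick's theorem, I = A − B/2 + 1 = 227.5 − 7/2 + 1 = 225.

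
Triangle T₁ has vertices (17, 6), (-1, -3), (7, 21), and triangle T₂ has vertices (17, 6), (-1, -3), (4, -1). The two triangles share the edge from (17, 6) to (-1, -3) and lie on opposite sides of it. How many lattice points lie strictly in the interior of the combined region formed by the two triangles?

178

The union is the simple quadrilateral with vertices (17, 6), (7, 21), (-1, -3), (4, -1) in order.
Using the shoelace formula, 2A = |[17·21 − 7·6] + [7·(-3) − (-1)·21] + [(-1)·(-1) − 4·(-3)] + [4·6 − 17·(-1)]| = 369, so the area is 369/2.
The number of boundary lattice points is Σ gcd(|Δx|,|Δy|) = gcd(10,15) + gcd(8,24) + gcd(5,2) + gcd(13,7) = 5+8+1+1 = 15.
By Pick's theorem I = A − B/2 + 1 = 369/2 − 15/2 + 1 = 178.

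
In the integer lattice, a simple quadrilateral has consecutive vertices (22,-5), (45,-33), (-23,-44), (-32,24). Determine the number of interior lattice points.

2783

Using the shoelace formula, 2A = |(22·(-33) − 45·(-5)) + (45·(-44) − (-23)·(-33)) + ((-23)·24 − (-32)·(-44)) + ((-32)·(-5) − 22·24)| = 5568, so the area is 2784.
Along each edge there are gcd(|Δx|,|Δy|)+1 lattice points, so counting each shared vertex once the boundary has gcd(23,28) + gcd(68,11) + gcd(9,68) + gcd(54,29) = 1+1+1+1 = 4.
Pick's theorem gives I = A − B/2 + 1 = 2784 − 4/2 + 1 = 2783.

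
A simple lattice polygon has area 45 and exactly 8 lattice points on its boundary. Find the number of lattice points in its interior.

From Pick's theorem, I = A − B/2 + 1 = 45 − 8/2 + 1 = 42.

42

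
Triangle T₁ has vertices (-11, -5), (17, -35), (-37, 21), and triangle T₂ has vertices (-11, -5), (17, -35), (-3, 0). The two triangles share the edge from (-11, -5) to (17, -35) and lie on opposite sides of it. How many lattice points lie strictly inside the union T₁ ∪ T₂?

The union is the simple quadrilateral with vertices (-11, -5), (-37, 21), (17, -35), (-3, 0) in order.
By the shoelace formula, twice the signed area is |((-11)·21 − (-37)·(-5)) + ((-37)·(-35) − 17·21) + (17·0 − (-3)·(-35)) + ((-3)·(-5) − (-11)·0)| = 432, so the area is 216.
Along each edge there are gcd(|Δx|,|Δy|)+1 lattice points, so counting each shared vertex once the boundary has gcd(26,26) + gcd(54,56) + gcd(20,35) + gcd(8,5) = 26+2+5+1 = 34.
By Pick's theorem I = A − B/2 + 1 = 216 − 34/2 + 1 = 200.

200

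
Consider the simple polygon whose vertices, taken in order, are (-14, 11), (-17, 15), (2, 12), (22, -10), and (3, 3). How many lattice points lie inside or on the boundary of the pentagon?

189

The shoelace formula gives twice the area as |((-14)·15 − (-17)·11) + ((-17)·12 − 2·15) + (2·(-10) − 22·12) + (22·3 − 3·(-10)) + (3·11 − (-14)·3)| = 370, so the area is 185.
Along each edge there are gcd(|Δx|,|Δy|)+1 lattice points, so counting each shared vertex once the boundary has gcd(3,4) + gcd(19,3) + gcd(20,22) + gcd(19,13) + gcd(17,8) = 1+1+2+1+1 = 6.
Pick's theorem gives I = A − B/2 + 1 = 185 − 6/2 + 1 = 183, so the closed region contains I + B = 183 + 6 = 189 lattice points.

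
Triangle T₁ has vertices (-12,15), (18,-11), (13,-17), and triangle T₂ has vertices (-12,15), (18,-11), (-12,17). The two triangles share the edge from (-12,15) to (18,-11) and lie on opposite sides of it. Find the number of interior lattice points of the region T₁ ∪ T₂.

The union is the simple quadrilateral with vertices (-12,15), (13,-17), (18,-11), (-12,17) in order.
By the shoelace formula, twice the signed area is |[(-12)·(-17) − 13·15] + [13·(-11) − 18·(-17)] + [18·17 − (-12)·(-11)] + [(-12)·15 − (-12)·17]| = 370, so the area is 185.
Along each edge there are gcd(|Δx|,|Δy|)+1 lattice points, so counting each shared vertex once the boundary has gcd(25,32) + gcd(5,6) + gcd(30,28) + gcd(0,2) = 1+1+2+2 = 6.
By Pick's theorem I = A − B/2 + 1 = 185 − 6/2 + 1 = 183.

183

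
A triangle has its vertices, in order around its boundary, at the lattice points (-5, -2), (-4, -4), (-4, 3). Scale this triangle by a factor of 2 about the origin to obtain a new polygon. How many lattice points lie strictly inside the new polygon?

6

The shoelace formula gives twice the area as |((-5)·(-4) − (-4)·(-2)) + ((-4)·3 − (-4)·(-4)) + ((-4)·(-2) − (-5)·3)| = 7, so the area is 3.5.
The number of boundary lattice points is Σ gcd(|Δx|,|Δy|) = gcd(1,2) + gcd(0,7) + gcd(1,5) = 1+7+1 = 9.
Scaling by 2 multiplies the area by 2² = 4 (so the new area is 14) and multiplies the boundary lattice-point count by 2, giving 18.
By Pick's theorem, the interior count of the dilated polygon is 14 − 18/2 + 1 = 6.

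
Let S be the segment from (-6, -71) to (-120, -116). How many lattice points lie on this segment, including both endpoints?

4

The number of lattice points on a segment between lattice points is gcd(|Δx|,|Δy|) + 1 = gcd(114,45) + 1 = 3 + 1 = 4.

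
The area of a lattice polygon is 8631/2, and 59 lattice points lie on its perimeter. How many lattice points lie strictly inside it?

From Pick's theorem, I = A − B/2 + 1 = 8631/2 − 59/2 + 1 = 4287.

4287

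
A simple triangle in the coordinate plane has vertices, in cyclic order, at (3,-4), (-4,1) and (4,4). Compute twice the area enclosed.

61

By the shoelace formula, twice the signed area is |[3·1 − (-4)·(-4)] + [(-4)·4 − 4·1] + [4·(-4) − 3·4]| = 61, so the area is 30.5.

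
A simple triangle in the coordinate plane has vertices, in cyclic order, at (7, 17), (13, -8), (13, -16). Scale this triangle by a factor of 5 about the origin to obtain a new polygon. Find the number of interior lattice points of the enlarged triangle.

The shoelace formula gives twice the area as |[7·(-8) − 13·17] + [13·(-16) − 13·(-8)] + [13·17 − 7·(-16)]| = 48, so the area is 24.
Summing gcd(|Δx|,|Δy|) over the edges gives the boundary count: gcd(6,25) + gcd(0,8) + gcd(6,33) = 1+8+3 = 12.
Scaling by 5 multiplies the area by 5² = 25 (so the new area is 600) and multiplies the boundary lattice-point count by 5, giving 60.
By Pick's theorem, the interior count of the dilated polygon is 600 − 60/2 + 1 = 571.

571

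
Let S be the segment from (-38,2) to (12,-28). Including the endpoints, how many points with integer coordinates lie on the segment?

The number of lattice points on a segment between lattice points is gcd(|Δx|,|Δy|) + 1 = gcd(50,30) + 1 = 10 + 1 = 11.

11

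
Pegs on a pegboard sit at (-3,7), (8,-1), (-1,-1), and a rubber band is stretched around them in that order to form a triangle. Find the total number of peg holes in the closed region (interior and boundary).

43

By the shoelace formula, twice the signed area is |((-3)·(-1) − 8·7) + (8·(-1) − (-1)·(-1)) + ((-1)·7 − (-3)·(-1))| = 72, so the area is 36.
The number of boundary lattice points is Σ gcd(|Δx|,|Δy|) = gcd(11,8) + gcd(9,0) + gcd(2,8) = 1+9+2 = 12.
Pick's theorem gives I = A − B/2 + 1 = 36 − 12/2 + 1 = 31, so the closed region contains I + B = 31 + 12 = 43 lattice points.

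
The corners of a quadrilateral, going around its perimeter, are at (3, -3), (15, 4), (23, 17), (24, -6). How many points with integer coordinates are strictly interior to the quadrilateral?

Using the shoelace formula, 2A = |[3·4 − 15·(-3)] + [15·17 − 23·4] + [23·(-6) − 24·17] + [24·(-3) − 3·(-6)]| = 380, so the area is 190.
Summing gcd(|Δx|,|Δy|) over the edges gives the boundary count: gcd(12,7) + gcd(8,13) + gcd(1,23) + gcd(21,3) = 1+1+1+3 = 6.
By Pick's theorem A = I + B/2 − 1, so I = 190 − 6/2 + 1 = 188.

188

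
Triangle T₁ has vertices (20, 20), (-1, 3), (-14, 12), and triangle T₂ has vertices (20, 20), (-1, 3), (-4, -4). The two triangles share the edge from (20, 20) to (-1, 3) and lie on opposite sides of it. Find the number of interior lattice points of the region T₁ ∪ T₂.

240

The union is the simple quadrilateral with vertices (20, 20), (-14, 12), (-1, 3), (-4, -4) in order.
By the shoelace formula, twice the signed area is |[20·12 − (-14)·20] + [(-14)·3 − (-1)·12] + [(-1)·(-4) − (-4)·3] + [(-4)·20 − 20·(-4)]| = 506, so the area is 253.
Along each edge there are gcd(|Δx|,|Δy|)+1 lattice points, so counting each shared vertex once the boundary has gcd(34,8) + gcd(13,9) + gcd(3,7) + gcd(24,24) = 2+1+1+24 = 28.
By Pick's theorem I = A − B/2 + 1 = 253 − 28/2 + 1 = 240.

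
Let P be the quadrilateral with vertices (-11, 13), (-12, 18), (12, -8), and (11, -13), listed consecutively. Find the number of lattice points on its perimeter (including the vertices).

Along each edge there are gcd(|Δx|,|Δy|)+1 lattice points, so counting each shared vertex once the boundary has gcd(1,5) + gcd(24,26) + gcd(1,5) + gcd(22,26) = 1+2+1+2 = 6.

6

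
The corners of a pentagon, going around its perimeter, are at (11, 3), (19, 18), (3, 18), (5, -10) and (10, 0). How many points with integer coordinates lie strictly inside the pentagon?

The shoelace formula gives twice the area as |[11·18 − 19·3] + [19·18 − 3·18] + [3·(-10) − 5·18] + [5·0 − 10·(-10)] + [10·3 − 11·0]| = 439, so the area is 219.5.
Along each edge there are gcd(|Δx|,|Δy|)+1 lattice points, so counting each shared vertex once the boundary has gcd(8,15) + gcd(16,0) + gcd(2,28) + gcd(5,10) + gcd(1,3) = 1+16+2+5+1 = 25.
Pick's theorem gives I = A − B/2 + 1 = 219.5 − 25/2 + 1 = 208.

208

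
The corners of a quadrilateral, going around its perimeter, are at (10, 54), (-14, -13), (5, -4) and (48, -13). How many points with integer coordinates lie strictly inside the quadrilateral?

1797

By the shoelace formula, twice the signed area is |(10·(-13) − (-14)·54) + ((-14)·(-4) − 5·(-13)) + (5·(-13) − 48·(-4)) + (48·54 − 10·(-13))| = 3596, so the area is 1798.
Along each edge there are gcd(|Δx|,|Δy|)+1 lattice points, so counting each shared vertex once the boundary has gcd(24,67) + gcd(19,9) + gcd(43,9) + gcd(38,67) = 1+1+1+1 = 4.
Pick's theorem gives I = A − B/2 + 1 = 1798 − 4/2 + 1 = 1797.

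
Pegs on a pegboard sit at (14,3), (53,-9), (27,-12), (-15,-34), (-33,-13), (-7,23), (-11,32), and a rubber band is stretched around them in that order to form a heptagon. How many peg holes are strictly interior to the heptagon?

By the shoelace formula, twice the signed area is |(14·(-9) − 53·3) + (53·(-12) − 27·(-9)) + (27·(-34) − (-15)·(-12)) + ((-15)·(-13) − (-33)·(-34)) + ((-33)·23 − (-7)·(-13)) + ((-7)·32 − (-11)·23) + ((-11)·3 − 14·32)| = 4005, so the area is 2002.5.
The number of boundary lattice points is Σ gcd(|Δx|,|Δy|) = gcd(39,12) + gcd(26,3) + gcd(42,22) + gcd(18,21) + gcd(26,36) + gcd(4,9) + gcd(25,29) = 3+1+2+3+2+1+1 = 13.
Pick's theorem gives I = A − B/2 + 1 = 2002.5 − 13/2 + 1 = 1997.

1997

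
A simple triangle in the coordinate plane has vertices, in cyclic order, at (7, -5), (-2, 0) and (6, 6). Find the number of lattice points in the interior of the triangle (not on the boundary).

46

Using the shoelace formula, 2A = |[7·0 − (-2)·(-5)] + [(-2)·6 − 6·0] + [6·(-5) − 7·6]| = 94, so the area is 47.
The number of boundary lattice points is Σ gcd(|Δx|,|Δy|) = gcd(9,5) + gcd(8,6) + gcd(1,11) = 1+2+1 = 4.
Pick's theorem gives I = A − B/2 + 1 = 47 − 4/2 + 1 = 46.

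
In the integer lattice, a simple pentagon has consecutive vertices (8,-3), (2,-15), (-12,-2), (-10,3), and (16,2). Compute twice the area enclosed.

486

The shoelace formula gives twice the area as |[8·(-15) − 2·(-3)] + [2·(-2) − (-12)·(-15)] + [(-12)·3 − (-10)·(-2)] + [(-10)·2 − 16·3] + [16·(-3) − 8·2]| = 486, so the area is 243.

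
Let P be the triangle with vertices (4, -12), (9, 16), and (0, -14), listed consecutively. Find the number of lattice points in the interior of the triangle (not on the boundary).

By the shoelace formula, twice the signed area is |(4·16 − 9·(-12)) + (9·(-14) − 0·16) + (0·(-12) − 4·(-14))| = 102, so the area is 51.
The number of boundary lattice points is Σ gcd(|Δx|,|Δy|) = gcd(5,28) + gcd(9,30) + gcd(4,2) = 1+3+2 = 6.
Pick's theorem gives I = A − B/2 + 1 = 51 − 6/2 + 1 = 49.

49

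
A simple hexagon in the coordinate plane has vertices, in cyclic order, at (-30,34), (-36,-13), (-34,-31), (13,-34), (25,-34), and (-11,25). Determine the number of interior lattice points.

2433

By the shoelace formula, twice the signed area is |((-30)·(-13) − (-36)·34) + ((-36)·(-31) − (-34)·(-13)) + ((-34)·(-34) − 13·(-31)) + (13·(-34) − 25·(-34)) + (25·25 − (-11)·(-34)) + ((-11)·34 − (-30)·25)| = 4882, so the area is 2441.
The number of boundary lattice points is Σ gcd(|Δx|,|Δy|) = gcd(6,47) + gcd(2,18) + gcd(47,3) + gcd(12,0) + gcd(36,59) + gcd(19,9) = 1+2+1+12+1+1 = 18.
Pick's theorem gives I = A − B/2 + 1 = 2441 − 18/2 + 1 = 2433.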